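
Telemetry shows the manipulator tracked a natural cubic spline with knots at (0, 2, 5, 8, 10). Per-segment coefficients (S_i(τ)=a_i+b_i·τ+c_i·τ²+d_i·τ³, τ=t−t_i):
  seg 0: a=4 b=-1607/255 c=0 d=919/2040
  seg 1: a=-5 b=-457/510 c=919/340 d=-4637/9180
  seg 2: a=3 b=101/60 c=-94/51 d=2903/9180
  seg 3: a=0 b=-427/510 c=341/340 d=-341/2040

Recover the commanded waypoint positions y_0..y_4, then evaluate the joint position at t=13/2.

y_0=4 y_1=-5 y_2=3 y_3=0 y_4=1
S(13/2) = 6651/2720

y_0 = S_0(0) = a_0 = 4
y_1 = S_1(0) = a_1 = -5
y_2 = S_2(0) = a_2 = 3
y_3 = S_3(0) = a_3 = 0
y_4 = S_3(2) = 1
t_q=13/2 is in segment 2 (τ=3/2); S_2(τ)=6651/2720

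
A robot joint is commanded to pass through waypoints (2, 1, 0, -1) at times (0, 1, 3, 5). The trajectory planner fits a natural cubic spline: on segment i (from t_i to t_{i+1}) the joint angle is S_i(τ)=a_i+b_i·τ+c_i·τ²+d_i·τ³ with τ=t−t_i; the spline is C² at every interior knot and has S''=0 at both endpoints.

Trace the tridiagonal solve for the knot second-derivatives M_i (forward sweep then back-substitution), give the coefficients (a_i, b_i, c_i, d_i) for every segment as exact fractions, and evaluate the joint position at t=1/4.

  seg 0: a=2 b=-12/11 c=0 d=1/11
  seg 1: a=1 b=-9/11 c=3/11 d=-5/88
  seg 2: a=0 b=-9/22 c=-3/44 d=1/88
S(1/4) = 1217/704

Δ: Δ0=-1, Δ1=-1/2, Δ2=-1/2
row 1: diag=6, rhs=3; c'=1/3, d'=1/2
row 2: denom=8−2·1/3=22/3; d'=(0−2·1/2)/(22/3)=-3/22
back: M2=-3/22
back: M1=1/2−1/3·-3/22=6/11
M: M0=0, M1=6/11, M2=-3/22, M3=0
seg 0: a=2, c=M0/2=0, d=(M1−M0)/(6·1)=1/11, b=Δ0−h0·(2M0+M1)/6=-12/11
seg 1: a=1, c=M1/2=3/11, d=(M2−M1)/(6·2)=-5/88, b=Δ1−h1·(2M1+M2)/6=-9/11
seg 2: a=0, c=M2/2=-3/44, d=(M3−M2)/(6·2)=1/88, b=Δ2−h2·(2M2+M3)/6=-9/22
t_q=1/4 → seg 0, τ=1/4; S=2+-12/11·τ+0·τ²+1/11·τ³=1217/704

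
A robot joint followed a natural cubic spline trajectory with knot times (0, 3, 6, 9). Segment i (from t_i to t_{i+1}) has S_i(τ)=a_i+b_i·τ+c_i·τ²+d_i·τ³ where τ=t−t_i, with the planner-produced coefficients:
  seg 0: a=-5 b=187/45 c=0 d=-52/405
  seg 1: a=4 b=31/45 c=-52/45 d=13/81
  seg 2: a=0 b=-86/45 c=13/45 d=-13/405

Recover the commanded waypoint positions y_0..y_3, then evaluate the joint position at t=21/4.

y_0=-5 y_1=4 y_2=0 y_3=-4
S(21/4) = 489/320

y_0 = S_0(0) = a_0 = -5
y_1 = S_1(0) = a_1 = 4
y_2 = S_2(0) = a_2 = 0
y_3 = S_2(3) = -4
t_q=21/4 is in segment 1 (τ=9/4); S_1(τ)=489/320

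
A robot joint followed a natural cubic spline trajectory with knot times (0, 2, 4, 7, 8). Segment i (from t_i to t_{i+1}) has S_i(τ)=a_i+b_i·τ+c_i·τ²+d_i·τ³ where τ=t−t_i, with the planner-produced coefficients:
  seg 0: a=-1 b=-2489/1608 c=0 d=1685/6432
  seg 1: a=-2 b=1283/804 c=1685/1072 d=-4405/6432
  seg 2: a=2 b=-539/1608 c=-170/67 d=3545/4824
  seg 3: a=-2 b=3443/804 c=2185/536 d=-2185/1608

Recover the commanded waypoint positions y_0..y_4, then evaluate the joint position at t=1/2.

y_0 = S_0(0) = a_0 = -1
y_1 = S_1(0) = a_1 = -2
y_2 = S_2(0) = a_2 = 2
y_3 = S_3(0) = a_3 = -2
y_4 = S_3(1) = 5
t_q=1/2 is in segment 0 (τ=1/2); S_0(τ)=-29865/17152

y_0=-1 y_1=-2 y_2=2 y_3=-2 y_4=5
S(1/2) = -29865/17152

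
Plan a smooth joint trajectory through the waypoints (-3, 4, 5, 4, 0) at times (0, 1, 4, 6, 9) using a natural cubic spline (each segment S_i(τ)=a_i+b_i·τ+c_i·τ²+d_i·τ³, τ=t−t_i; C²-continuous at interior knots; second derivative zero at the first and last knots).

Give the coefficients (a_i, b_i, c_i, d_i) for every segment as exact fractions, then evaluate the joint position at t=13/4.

Δ: Δ0=7, Δ1=1/3, Δ2=-1/2, Δ3=-4/3
row 1: diag=8, rhs=-40; c'=3/8, d'=-5
row 2: denom=10−3·3/8=71/8; d'=(-5−3·-5)/(71/8)=80/71
row 3: denom=10−2·16/71=678/71; d'=(-5−2·80/71)/(678/71)=-515/678
back: M3=-515/678
back: M2=80/71−16/71·-515/678=440/339
back: M1=-5−3/8·440/339=-620/113
M: M0=0, M1=-620/113, M2=440/339, M3=-515/678, M4=0
seg 0: a=-3, c=M0/2=0, d=(M1−M0)/(6·1)=-310/339, b=Δ0−h0·(2M0+M1)/6=2683/339
seg 1: a=4, c=M1/2=-310/113, d=(M2−M1)/(6·3)=1150/3051, b=Δ1−h1·(2M1+M2)/6=1753/339
seg 2: a=5, c=M2/2=220/339, d=(M3−M2)/(6·2)=-155/904, b=Δ2−h2·(2M2+M3)/6=-377/339
seg 3: a=4, c=M3/2=-515/1356, d=(M4−M3)/(6·3)=515/12204, b=Δ3−h3·(2M3+M4)/6=-389/678
t_q=13/4 → seg 1, τ=9/4; S=4+1753/339·τ+-310/113·τ²+1150/3051·τ³=21841/3616

  seg 0: a=-3 b=2683/339 c=0 d=-310/339
  seg 1: a=4 b=1753/339 c=-310/113 d=1150/3051
  seg 2: a=5 b=-377/339 c=220/339 d=-155/904
  seg 3: a=4 b=-389/678 c=-515/1356 d=515/12204
S(13/4) = 21841/3616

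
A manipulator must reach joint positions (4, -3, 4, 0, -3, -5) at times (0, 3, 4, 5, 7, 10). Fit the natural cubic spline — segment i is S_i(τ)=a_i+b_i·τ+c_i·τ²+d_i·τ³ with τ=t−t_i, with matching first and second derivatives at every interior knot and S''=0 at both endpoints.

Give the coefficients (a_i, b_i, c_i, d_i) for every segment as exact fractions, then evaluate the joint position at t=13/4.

  seg 0: a=4 b=-5887/828 c=0 d=3955/7452
  seg 1: a=-3 b=2989/414 c=3955/828 d=-1379/276
  seg 2: a=4 b=1477/828 c=-2114/207 d=3667/828
  seg 3: a=0 b=-739/138 c=2545/828 d=-949/1656
  seg 4: a=-3 b=13/207 c=-151/414 d=151/3726
S(13/4) = -17215/17664

Δ: Δ0=-7/3, Δ1=7, Δ2=-4, Δ3=-3/2, Δ4=-2/3
row 1: diag=8, rhs=56; c'=1/8, d'=7
row 2: denom=4−1·1/8=31/8; d'=(-66−1·7)/(31/8)=-584/31
row 3: denom=6−1·8/31=178/31; d'=(15−1·-584/31)/(178/31)=1049/178
row 4: denom=10−2·31/89=828/89; d'=(5−2·1049/178)/(828/89)=-151/207
back: M4=-151/207
back: M3=1049/178−31/89·-151/207=2545/414
back: M2=-584/31−8/31·2545/414=-4228/207
back: M1=7−1/8·-4228/207=3955/414
M: M0=0, M1=3955/414, M2=-4228/207, M3=2545/414, M4=-151/207, M5=0
seg 0: a=4, c=M0/2=0, d=(M1−M0)/(6·3)=3955/7452, b=Δ0−h0·(2M0+M1)/6=-5887/828
seg 1: a=-3, c=M1/2=3955/828, d=(M2−M1)/(6·1)=-1379/276, b=Δ1−h1·(2M1+M2)/6=2989/414
seg 2: a=4, c=M2/2=-2114/207, d=(M3−M2)/(6·1)=3667/828, b=Δ2−h2·(2M2+M3)/6=1477/828
seg 3: a=0, c=M3/2=2545/828, d=(M4−M3)/(6·2)=-949/1656, b=Δ3−h3·(2M3+M4)/6=-739/138
seg 4: a=-3, c=M4/2=-151/414, d=(M5−M4)/(6·3)=151/3726, b=Δ4−h4·(2M4+M5)/6=13/207
t_q=13/4 → seg 1, τ=1/4; S=-3+2989/414·τ+3955/828·τ²+-1379/276·τ³=-17215/17664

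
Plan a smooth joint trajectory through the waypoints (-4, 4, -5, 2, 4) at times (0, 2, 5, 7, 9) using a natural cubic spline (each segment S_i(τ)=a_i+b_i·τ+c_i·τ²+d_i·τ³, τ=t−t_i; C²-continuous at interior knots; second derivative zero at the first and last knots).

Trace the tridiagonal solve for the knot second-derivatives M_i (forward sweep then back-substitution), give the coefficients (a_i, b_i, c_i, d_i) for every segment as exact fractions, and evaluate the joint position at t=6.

  seg 0: a=-4 b=2079/344 c=0 d=-703/1376
  seg 1: a=4 b=-15/172 c=-2109/688 d=1441/2064
  seg 2: a=-5 b=255/688 c=1107/344 d=-2275/2752
  seg 3: a=2 b=1143/344 c=-2397/1376 d=799/2752
S(6) = -6159/2752

Δ: Δ0=4, Δ1=-3, Δ2=7/2, Δ3=1
row 1: diag=10, rhs=-42; c'=3/10, d'=-21/5
row 2: denom=10−3·3/10=91/10; d'=(39−3·-21/5)/(91/10)=516/91
row 3: denom=8−2·20/91=688/91; d'=(-15−2·516/91)/(688/91)=-2397/688
back: M3=-2397/688
back: M2=516/91−20/91·-2397/688=1107/172
back: M1=-21/5−3/10·1107/172=-2109/344
M: M0=0, M1=-2109/344, M2=1107/172, M3=-2397/688, M4=0
seg 0: a=-4, c=M0/2=0, d=(M1−M0)/(6·2)=-703/1376, b=Δ0−h0·(2M0+M1)/6=2079/344
seg 1: a=4, c=M1/2=-2109/688, d=(M2−M1)/(6·3)=1441/2064, b=Δ1−h1·(2M1+M2)/6=-15/172
seg 2: a=-5, c=M2/2=1107/344, d=(M3−M2)/(6·2)=-2275/2752, b=Δ2−h2·(2M2+M3)/6=255/688
seg 3: a=2, c=M3/2=-2397/1376, d=(M4−M3)/(6·2)=799/2752, b=Δ3−h3·(2M3+M4)/6=1143/344
t_q=6 → seg 2, τ=1; S=-5+255/688·τ+1107/344·τ²+-2275/2752·τ³=-6159/2752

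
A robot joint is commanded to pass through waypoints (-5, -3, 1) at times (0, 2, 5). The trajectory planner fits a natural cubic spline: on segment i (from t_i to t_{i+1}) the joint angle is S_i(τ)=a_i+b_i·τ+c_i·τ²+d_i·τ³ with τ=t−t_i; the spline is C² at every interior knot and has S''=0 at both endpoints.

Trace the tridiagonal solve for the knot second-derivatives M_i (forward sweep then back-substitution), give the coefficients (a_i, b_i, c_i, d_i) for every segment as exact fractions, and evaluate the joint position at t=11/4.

  seg 0: a=-5 b=14/15 c=0 d=1/60
  seg 1: a=-3 b=17/15 c=1/10 d=-1/90
S(11/4) = -1343/640

Δ: Δ0=1, Δ1=4/3
row 1: diag=10, rhs=2; c'=3/10, d'=1/5
back: M1=1/5
M: M0=0, M1=1/5, M2=0
seg 0: a=-5, c=M0/2=0, d=(M1−M0)/(6·2)=1/60, b=Δ0−h0·(2M0+M1)/6=14/15
seg 1: a=-3, c=M1/2=1/10, d=(M2−M1)/(6·3)=-1/90, b=Δ1−h1·(2M1+M2)/6=17/15
t_q=11/4 → seg 1, τ=3/4; S=-3+17/15·τ+1/10·τ²+-1/90·τ³=-1343/640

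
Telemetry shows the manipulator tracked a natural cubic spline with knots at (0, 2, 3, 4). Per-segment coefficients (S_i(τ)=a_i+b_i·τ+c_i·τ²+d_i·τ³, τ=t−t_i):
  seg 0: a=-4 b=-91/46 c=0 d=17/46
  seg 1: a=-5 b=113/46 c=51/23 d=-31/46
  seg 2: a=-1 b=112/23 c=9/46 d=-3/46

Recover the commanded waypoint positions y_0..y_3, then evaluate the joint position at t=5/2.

y_0=-4 y_1=-5 y_2=-1 y_3=4
S(5/2) = -1215/368

y_0 = S_0(0) = a_0 = -4
y_1 = S_1(0) = a_1 = -5
y_2 = S_2(0) = a_2 = -1
y_3 = S_2(1) = 4
t_q=5/2 is in segment 1 (τ=1/2); S_1(τ)=-1215/368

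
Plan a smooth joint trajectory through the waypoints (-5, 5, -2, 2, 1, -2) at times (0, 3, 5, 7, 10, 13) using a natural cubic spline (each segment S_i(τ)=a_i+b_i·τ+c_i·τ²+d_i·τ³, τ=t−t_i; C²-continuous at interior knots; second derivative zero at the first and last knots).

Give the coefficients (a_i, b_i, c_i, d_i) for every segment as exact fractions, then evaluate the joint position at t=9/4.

  seg 0: a=-5 b=15905/2652 c=0 d=-785/2652
  seg 1: a=5 b=-2645/1326 c=-2355/884 d=5069/5304
  seg 2: a=-2 b=-784/663 c=1357/442 d=-1961/2652
  seg 3: a=2 b=1475/663 c=-302/221 d=1022/5967
  seg 4: a=1 b=-895/663 c=116/663 d=-116/5967
S(9/4) = 289805/56576

Δ: Δ0=10/3, Δ1=-7/2, Δ2=2, Δ3=-1/3, Δ4=-1
row 1: diag=10, rhs=-41; c'=1/5, d'=-41/10
row 2: denom=8−2·1/5=38/5; d'=(33−2·-41/10)/(38/5)=103/19
row 3: denom=10−2·5/19=180/19; d'=(-14−2·103/19)/(180/19)=-118/45
row 4: denom=12−3·19/60=221/20; d'=(-4−3·-118/45)/(221/20)=232/663
back: M4=232/663
back: M3=-118/45−19/60·232/663=-604/221
back: M2=103/19−5/19·-604/221=1357/221
back: M1=-41/10−1/5·1357/221=-2355/442
M: M0=0, M1=-2355/442, M2=1357/221, M3=-604/221, M4=232/663, M5=0
seg 0: a=-5, c=M0/2=0, d=(M1−M0)/(6·3)=-785/2652, b=Δ0−h0·(2M0+M1)/6=15905/2652
seg 1: a=5, c=M1/2=-2355/884, d=(M2−M1)/(6·2)=5069/5304, b=Δ1−h1·(2M1+M2)/6=-2645/1326
seg 2: a=-2, c=M2/2=1357/442, d=(M3−M2)/(6·2)=-1961/2652, b=Δ2−h2·(2M2+M3)/6=-784/663
seg 3: a=2, c=M3/2=-302/221, d=(M4−M3)/(6·3)=1022/5967, b=Δ3−h3·(2M3+M4)/6=1475/663
seg 4: a=1, c=M4/2=116/663, d=(M5−M4)/(6·3)=-116/5967, b=Δ4−h4·(2M4+M5)/6=-895/663
t_q=9/4 → seg 0, τ=9/4; S=-5+15905/2652·τ+0·τ²+-785/2652·τ³=289805/56576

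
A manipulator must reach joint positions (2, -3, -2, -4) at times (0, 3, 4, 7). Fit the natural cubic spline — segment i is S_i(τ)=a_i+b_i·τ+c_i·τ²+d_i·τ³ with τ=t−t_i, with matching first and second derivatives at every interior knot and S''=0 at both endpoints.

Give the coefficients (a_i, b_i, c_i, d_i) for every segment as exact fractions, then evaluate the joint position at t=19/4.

Δ: Δ0=-5/3, Δ1=1, Δ2=-2/3
row 1: diag=8, rhs=16; c'=1/8, d'=2
row 2: denom=8−1·1/8=63/8; d'=(-10−1·2)/(63/8)=-32/21
back: M2=-32/21
back: M1=2−1/8·-32/21=46/21
M: M0=0, M1=46/21, M2=-32/21, M3=0
seg 0: a=2, c=M0/2=0, d=(M1−M0)/(6·3)=23/189, b=Δ0−h0·(2M0+M1)/6=-58/21
seg 1: a=-3, c=M1/2=23/21, d=(M2−M1)/(6·1)=-13/21, b=Δ1−h1·(2M1+M2)/6=11/21
seg 2: a=-2, c=M2/2=-16/21, d=(M3−M2)/(6·3)=16/189, b=Δ2−h2·(2M2+M3)/6=6/7
t_q=19/4 → seg 2, τ=3/4; S=-2+6/7·τ+-16/21·τ²+16/189·τ³=-7/4

  seg 0: a=2 b=-58/21 c=0 d=23/189
  seg 1: a=-3 b=11/21 c=23/21 d=-13/21
  seg 2: a=-2 b=6/7 c=-16/21 d=16/189
S(19/4) = -7/4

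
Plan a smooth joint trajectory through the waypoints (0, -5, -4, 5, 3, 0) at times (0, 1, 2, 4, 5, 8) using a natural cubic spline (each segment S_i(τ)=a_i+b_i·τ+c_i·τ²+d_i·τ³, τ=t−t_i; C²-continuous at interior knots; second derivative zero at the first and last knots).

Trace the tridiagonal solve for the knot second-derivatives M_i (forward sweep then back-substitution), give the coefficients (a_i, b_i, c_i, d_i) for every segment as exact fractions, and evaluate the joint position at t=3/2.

  seg 0: a=0 b=-11989/1906 c=0 d=2459/1906
  seg 1: a=-5 b=-2306/953 c=7377/1906 d=-859/1906
  seg 2: a=-4 b=7565/1906 c=2400/953 d=-2147/1906
  seg 3: a=5 b=1001/1906 c=-4041/953 d=3269/1906
  seg 4: a=3 b=-2678/953 c=1725/1906 d=-575/5718
S(3/2) = -80793/15248

Δ: Δ0=-5, Δ1=1, Δ2=9/2, Δ3=-2, Δ4=-1
row 1: diag=4, rhs=36; c'=1/4, d'=9
row 2: denom=6−1·1/4=23/4; d'=(21−1·9)/(23/4)=48/23
row 3: denom=6−2·8/23=122/23; d'=(-39−2·48/23)/(122/23)=-993/122
row 4: denom=8−1·23/122=953/122; d'=(6−1·-993/122)/(953/122)=1725/953
back: M4=1725/953
back: M3=-993/122−23/122·1725/953=-8082/953
back: M2=48/23−8/23·-8082/953=4800/953
back: M1=9−1/4·4800/953=7377/953
M: M0=0, M1=7377/953, M2=4800/953, M3=-8082/953, M4=1725/953, M5=0
seg 0: a=0, c=M0/2=0, d=(M1−M0)/(6·1)=2459/1906, b=Δ0−h0·(2M0+M1)/6=-11989/1906
seg 1: a=-5, c=M1/2=7377/1906, d=(M2−M1)/(6·1)=-859/1906, b=Δ1−h1·(2M1+M2)/6=-2306/953
seg 2: a=-4, c=M2/2=2400/953, d=(M3−M2)/(6·2)=-2147/1906, b=Δ2−h2·(2M2+M3)/6=7565/1906
seg 3: a=5, c=M3/2=-4041/953, d=(M4−M3)/(6·1)=3269/1906, b=Δ3−h3·(2M3+M4)/6=1001/1906
seg 4: a=3, c=M4/2=1725/1906, d=(M5−M4)/(6·3)=-575/5718, b=Δ4−h4·(2M4+M5)/6=-2678/953
t_q=3/2 → seg 1, τ=1/2; S=-5+-2306/953·τ+7377/1906·τ²+-859/1906·τ³=-80793/15248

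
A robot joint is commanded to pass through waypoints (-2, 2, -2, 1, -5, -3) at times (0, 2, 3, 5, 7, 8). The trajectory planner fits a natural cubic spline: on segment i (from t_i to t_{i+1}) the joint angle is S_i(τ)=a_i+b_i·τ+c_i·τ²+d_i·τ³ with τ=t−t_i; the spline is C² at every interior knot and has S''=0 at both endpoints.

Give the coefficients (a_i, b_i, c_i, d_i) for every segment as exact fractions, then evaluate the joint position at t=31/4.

Δ: Δ0=2, Δ1=-4, Δ2=3/2, Δ3=-3, Δ4=2
row 1: diag=6, rhs=-36; c'=1/6, d'=-6
row 2: denom=6−1·1/6=35/6; d'=(33−1·-6)/(35/6)=234/35
row 3: denom=8−2·12/35=256/35; d'=(-27−2·234/35)/(256/35)=-1413/256
row 4: denom=6−2·35/128=349/64; d'=(30−2·-1413/256)/(349/64)=5253/698
back: M4=5253/698
back: M3=-1413/256−35/128·5253/698=-5289/698
back: M2=234/35−12/35·-5289/698=3240/349
back: M1=-6−1/6·3240/349=-2634/349
M: M0=0, M1=-2634/349, M2=3240/349, M3=-5289/698, M4=5253/698, M5=0
seg 0: a=-2, c=M0/2=0, d=(M1−M0)/(6·2)=-439/698, b=Δ0−h0·(2M0+M1)/6=1576/349
seg 1: a=2, c=M1/2=-1317/349, d=(M2−M1)/(6·1)=979/349, b=Δ1−h1·(2M1+M2)/6=-1058/349
seg 2: a=-2, c=M2/2=1620/349, d=(M3−M2)/(6·2)=-3923/2792, b=Δ2−h2·(2M2+M3)/6=-755/349
seg 3: a=1, c=M3/2=-5289/1396, d=(M4−M3)/(6·2)=1757/1396, b=Δ3−h3·(2M3+M4)/6=-319/698
seg 4: a=-5, c=M4/2=5253/1396, d=(M5−M4)/(6·1)=-1751/1396, b=Δ4−h4·(2M4+M5)/6=-355/698
t_q=31/4 → seg 4, τ=3/4; S=-5+-355/698·τ+5253/1396·τ²+-1751/1396·τ³=-338969/89344

  seg 0: a=-2 b=1576/349 c=0 d=-439/698
  seg 1: a=2 b=-1058/349 c=-1317/349 d=979/349
  seg 2: a=-2 b=-755/349 c=1620/349 d=-3923/2792
  seg 3: a=1 b=-319/698 c=-5289/1396 d=1757/1396
  seg 4: a=-5 b=-355/698 c=5253/1396 d=-1751/1396
S(31/4) = -338969/89344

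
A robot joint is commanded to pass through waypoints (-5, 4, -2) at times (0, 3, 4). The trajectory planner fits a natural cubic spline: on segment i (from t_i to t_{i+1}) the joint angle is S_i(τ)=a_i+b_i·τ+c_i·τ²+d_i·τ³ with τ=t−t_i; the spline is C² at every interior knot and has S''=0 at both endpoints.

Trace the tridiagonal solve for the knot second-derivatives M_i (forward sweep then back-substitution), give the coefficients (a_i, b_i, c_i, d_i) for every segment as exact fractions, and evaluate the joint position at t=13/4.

Δ: Δ0=3, Δ1=-6
row 1: diag=8, rhs=-54; c'=1/8, d'=-27/4
back: M1=-27/4
M: M0=0, M1=-27/4, M2=0
seg 0: a=-5, c=M0/2=0, d=(M1−M0)/(6·3)=-3/8, b=Δ0−h0·(2M0+M1)/6=51/8
seg 1: a=4, c=M1/2=-27/8, d=(M2−M1)/(6·1)=9/8, b=Δ1−h1·(2M1+M2)/6=-15/4
t_q=13/4 → seg 1, τ=1/4; S=4+-15/4·τ+-27/8·τ²+9/8·τ³=1469/512

  seg 0: a=-5 b=51/8 c=0 d=-3/8
  seg 1: a=4 b=-15/4 c=-27/8 d=9/8
S(13/4) = 1469/512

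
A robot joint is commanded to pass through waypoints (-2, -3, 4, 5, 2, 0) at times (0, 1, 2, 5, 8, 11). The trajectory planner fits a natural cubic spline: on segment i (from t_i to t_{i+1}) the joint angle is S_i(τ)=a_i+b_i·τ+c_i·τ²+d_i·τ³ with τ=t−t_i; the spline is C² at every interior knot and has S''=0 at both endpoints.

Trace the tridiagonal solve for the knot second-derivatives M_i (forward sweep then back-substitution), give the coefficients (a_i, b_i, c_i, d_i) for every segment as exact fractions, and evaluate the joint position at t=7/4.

Δ: Δ0=-1, Δ1=7, Δ2=1/3, Δ3=-1, Δ4=-2/3
row 1: diag=4, rhs=48; c'=1/4, d'=12
row 2: denom=8−1·1/4=31/4; d'=(-40−1·12)/(31/4)=-208/31
row 3: denom=12−3·12/31=336/31; d'=(-8−3·-208/31)/(336/31)=47/42
row 4: denom=12−3·31/112=1251/112; d'=(2−3·47/42)/(1251/112)=-152/1251
back: M4=-152/1251
back: M3=47/42−31/112·-152/1251=1442/1251
back: M2=-208/31−12/31·1442/1251=-2984/417
back: M1=12−1/4·-2984/417=5750/417
M: M0=0, M1=5750/417, M2=-2984/417, M3=1442/1251, M4=-152/1251, M5=0
seg 0: a=-2, c=M0/2=0, d=(M1−M0)/(6·1)=2875/1251, b=Δ0−h0·(2M0+M1)/6=-4126/1251
seg 1: a=-3, c=M1/2=2875/417, d=(M2−M1)/(6·1)=-4367/1251, b=Δ1−h1·(2M1+M2)/6=4499/1251
seg 2: a=4, c=M2/2=-1492/417, d=(M3−M2)/(6·3)=5197/11259, b=Δ2−h2·(2M2+M3)/6=8648/1251
seg 3: a=5, c=M3/2=721/1251, d=(M4−M3)/(6·3)=-797/11259, b=Δ3−h3·(2M3+M4)/6=-2617/1251
seg 4: a=2, c=M4/2=-76/1251, d=(M5−M4)/(6·3)=76/11259, b=Δ4−h4·(2M4+M5)/6=-682/1251
t_q=7/4 → seg 1, τ=3/4; S=-3+4499/1251·τ+2875/417·τ²+-4367/1251·τ³=56117/26688

  seg 0: a=-2 b=-4126/1251 c=0 d=2875/1251
  seg 1: a=-3 b=4499/1251 c=2875/417 d=-4367/1251
  seg 2: a=4 b=8648/1251 c=-1492/417 d=5197/11259
  seg 3: a=5 b=-2617/1251 c=721/1251 d=-797/11259
  seg 4: a=2 b=-682/1251 c=-76/1251 d=76/11259
S(7/4) = 56117/26688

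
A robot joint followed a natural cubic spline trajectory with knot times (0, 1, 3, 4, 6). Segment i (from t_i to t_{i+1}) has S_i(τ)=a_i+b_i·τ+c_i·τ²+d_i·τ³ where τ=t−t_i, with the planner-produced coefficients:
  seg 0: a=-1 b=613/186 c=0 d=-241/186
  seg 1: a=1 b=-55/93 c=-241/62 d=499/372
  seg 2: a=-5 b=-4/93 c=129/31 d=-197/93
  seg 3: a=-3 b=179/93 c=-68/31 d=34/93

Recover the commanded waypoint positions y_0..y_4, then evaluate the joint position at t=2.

y_0 = S_0(0) = a_0 = -1
y_1 = S_1(0) = a_1 = 1
y_2 = S_2(0) = a_2 = -5
y_3 = S_3(0) = a_3 = -3
y_4 = S_3(2) = -5
t_q=2 is in segment 1 (τ=1); S_1(τ)=-265/124

y_0=-1 y_1=1 y_2=-5 y_3=-3 y_4=-5
S(2) = -265/124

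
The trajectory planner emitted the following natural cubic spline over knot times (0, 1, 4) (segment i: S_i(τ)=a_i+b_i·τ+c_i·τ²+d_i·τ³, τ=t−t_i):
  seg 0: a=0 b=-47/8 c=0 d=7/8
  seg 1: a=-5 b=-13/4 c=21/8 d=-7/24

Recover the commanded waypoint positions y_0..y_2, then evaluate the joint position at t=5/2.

y_0=0 y_1=-5 y_2=1
S(5/2) = -317/64

y_0 = S_0(0) = a_0 = 0
y_1 = S_1(0) = a_1 = -5
y_2 = S_1(3) = 1
t_q=5/2 is in segment 1 (τ=3/2); S_1(τ)=-317/64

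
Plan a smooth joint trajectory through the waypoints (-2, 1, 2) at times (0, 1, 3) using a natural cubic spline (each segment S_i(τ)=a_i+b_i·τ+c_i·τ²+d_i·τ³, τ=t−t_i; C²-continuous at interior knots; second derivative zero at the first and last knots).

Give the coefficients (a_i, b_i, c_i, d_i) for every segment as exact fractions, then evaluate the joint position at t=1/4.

Δ: Δ0=3, Δ1=1/2
row 1: diag=6, rhs=-15; c'=1/3, d'=-5/2
back: M1=-5/2
M: M0=0, M1=-5/2, M2=0
seg 0: a=-2, c=M0/2=0, d=(M1−M0)/(6·1)=-5/12, b=Δ0−h0·(2M0+M1)/6=41/12
seg 1: a=1, c=M1/2=-5/4, d=(M2−M1)/(6·2)=5/24, b=Δ1−h1·(2M1+M2)/6=13/6
t_q=1/4 → seg 0, τ=1/4; S=-2+41/12·τ+0·τ²+-5/12·τ³=-295/256

  seg 0: a=-2 b=41/12 c=0 d=-5/12
  seg 1: a=1 b=13/6 c=-5/4 d=5/24
S(1/4) = -295/256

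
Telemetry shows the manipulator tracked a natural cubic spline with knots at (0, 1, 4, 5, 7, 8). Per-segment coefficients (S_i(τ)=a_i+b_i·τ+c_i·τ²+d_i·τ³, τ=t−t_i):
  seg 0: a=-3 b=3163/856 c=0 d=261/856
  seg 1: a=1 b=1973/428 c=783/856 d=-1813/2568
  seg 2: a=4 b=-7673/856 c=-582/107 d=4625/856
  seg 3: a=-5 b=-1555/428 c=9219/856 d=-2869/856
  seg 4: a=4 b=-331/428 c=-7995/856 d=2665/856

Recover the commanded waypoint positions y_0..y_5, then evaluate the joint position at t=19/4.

y_0 = S_0(0) = a_0 = -3
y_1 = S_1(0) = a_1 = 1
y_2 = S_2(0) = a_2 = 4
y_3 = S_3(0) = a_3 = -5
y_4 = S_4(0) = a_4 = 4
y_5 = S_4(1) = -3
t_q=19/4 is in segment 2 (τ=3/4); S_2(τ)=-191909/54784

y_0=-3 y_1=1 y_2=4 y_3=-5 y_4=4 y_5=-3
S(19/4) = -191909/54784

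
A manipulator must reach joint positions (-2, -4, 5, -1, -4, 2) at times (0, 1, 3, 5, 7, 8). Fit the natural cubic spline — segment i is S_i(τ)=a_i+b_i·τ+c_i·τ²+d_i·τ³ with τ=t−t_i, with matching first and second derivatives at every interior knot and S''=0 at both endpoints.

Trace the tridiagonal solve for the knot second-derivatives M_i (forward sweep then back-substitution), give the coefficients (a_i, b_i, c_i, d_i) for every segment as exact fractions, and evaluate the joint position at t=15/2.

  seg 0: a=-2 b=-397/112 c=0 d=173/112
  seg 1: a=-4 b=61/56 c=519/112 d=-41/28
  seg 2: a=5 b=115/56 c=-465/112 d=13/16
  seg 3: a=-1 b=-269/56 c=81/112 d=13/28
  seg 4: a=-4 b=205/56 c=393/112 d=-131/112
S(15/2) = -1289/896

Δ: Δ0=-2, Δ1=9/2, Δ2=-3, Δ3=-3/2, Δ4=6
row 1: diag=6, rhs=39; c'=1/3, d'=13/2
row 2: denom=8−2·1/3=22/3; d'=(-45−2·13/2)/(22/3)=-87/11
row 3: denom=8−2·3/11=82/11; d'=(9−2·-87/11)/(82/11)=273/82
row 4: denom=6−2·11/41=224/41; d'=(45−2·273/82)/(224/41)=393/56
back: M4=393/56
back: M3=273/82−11/41·393/56=81/56
back: M2=-87/11−3/11·81/56=-465/56
back: M1=13/2−1/3·-465/56=519/56
M: M0=0, M1=519/56, M2=-465/56, M3=81/56, M4=393/56, M5=0
seg 0: a=-2, c=M0/2=0, d=(M1−M0)/(6·1)=173/112, b=Δ0−h0·(2M0+M1)/6=-397/112
seg 1: a=-4, c=M1/2=519/112, d=(M2−M1)/(6·2)=-41/28, b=Δ1−h1·(2M1+M2)/6=61/56
seg 2: a=5, c=M2/2=-465/112, d=(M3−M2)/(6·2)=13/16, b=Δ2−h2·(2M2+M3)/6=115/56
seg 3: a=-1, c=M3/2=81/112, d=(M4−M3)/(6·2)=13/28, b=Δ3−h3·(2M3+M4)/6=-269/56
seg 4: a=-4, c=M4/2=393/112, d=(M5−M4)/(6·1)=-131/112, b=Δ4−h4·(2M4+M5)/6=205/56
t_q=15/2 → seg 4, τ=1/2; S=-4+205/56·τ+393/112·τ²+-131/112·τ³=-1289/896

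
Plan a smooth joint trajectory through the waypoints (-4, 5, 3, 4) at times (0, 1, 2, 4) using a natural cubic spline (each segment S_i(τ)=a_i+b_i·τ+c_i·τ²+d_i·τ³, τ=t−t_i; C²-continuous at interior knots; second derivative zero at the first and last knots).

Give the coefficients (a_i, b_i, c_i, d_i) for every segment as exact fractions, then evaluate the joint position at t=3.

  seg 0: a=-4 b=551/46 c=0 d=-137/46
  seg 1: a=5 b=70/23 c=-411/46 d=179/46
  seg 2: a=3 b=-145/46 c=63/23 d=-21/46
S(3) = 49/23

Δ: Δ0=9, Δ1=-2, Δ2=1/2
row 1: diag=4, rhs=-66; c'=1/4, d'=-33/2
row 2: denom=6−1·1/4=23/4; d'=(15−1·-33/2)/(23/4)=126/23
back: M2=126/23
back: M1=-33/2−1/4·126/23=-411/23
M: M0=0, M1=-411/23, M2=126/23, M3=0
seg 0: a=-4, c=M0/2=0, d=(M1−M0)/(6·1)=-137/46, b=Δ0−h0·(2M0+M1)/6=551/46
seg 1: a=5, c=M1/2=-411/46, d=(M2−M1)/(6·1)=179/46, b=Δ1−h1·(2M1+M2)/6=70/23
seg 2: a=3, c=M2/2=63/23, d=(M3−M2)/(6·2)=-21/46, b=Δ2−h2·(2M2+M3)/6=-145/46
t_q=3 → seg 2, τ=1; S=3+-145/46·τ+63/23·τ²+-21/46·τ³=49/23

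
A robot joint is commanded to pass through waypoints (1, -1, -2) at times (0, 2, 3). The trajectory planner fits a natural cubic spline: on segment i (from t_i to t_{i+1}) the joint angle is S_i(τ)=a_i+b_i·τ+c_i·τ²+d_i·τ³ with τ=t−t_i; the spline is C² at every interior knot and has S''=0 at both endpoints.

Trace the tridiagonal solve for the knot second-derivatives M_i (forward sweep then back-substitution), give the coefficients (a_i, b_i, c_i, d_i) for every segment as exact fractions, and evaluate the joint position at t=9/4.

  seg 0: a=1 b=-1 c=0 d=0
  seg 1: a=-1 b=-1 c=0 d=0
S(9/4) = -5/4

Δ: Δ0=-1, Δ1=-1
row 1: diag=6, rhs=0; c'=1/6, d'=0
back: M1=0
M: M0=0, M1=0, M2=0
seg 0: a=1, c=M0/2=0, d=(M1−M0)/(6·2)=0, b=Δ0−h0·(2M0+M1)/6=-1
seg 1: a=-1, c=M1/2=0, d=(M2−M1)/(6·1)=0, b=Δ1−h1·(2M1+M2)/6=-1
t_q=9/4 → seg 1, τ=1/4; S=-1+-1·τ+0·τ²+0·τ³=-5/4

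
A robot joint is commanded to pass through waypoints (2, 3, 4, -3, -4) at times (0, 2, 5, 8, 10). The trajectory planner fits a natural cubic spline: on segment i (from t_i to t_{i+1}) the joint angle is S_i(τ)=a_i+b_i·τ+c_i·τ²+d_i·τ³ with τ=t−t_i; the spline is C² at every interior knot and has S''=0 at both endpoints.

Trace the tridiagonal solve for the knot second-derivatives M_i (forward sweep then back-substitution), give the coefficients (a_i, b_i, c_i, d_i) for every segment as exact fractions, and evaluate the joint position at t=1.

Δ: Δ0=1/2, Δ1=1/3, Δ2=-7/3, Δ3=-1/2
row 1: diag=10, rhs=-1; c'=3/10, d'=-1/10
row 2: denom=12−3·3/10=111/10; d'=(-16−3·-1/10)/(111/10)=-157/111
row 3: denom=10−3·10/37=340/37; d'=(11−3·-157/111)/(340/37)=141/85
back: M3=141/85
back: M2=-157/111−10/37·141/85=-95/51
back: M1=-1/10−3/10·-95/51=39/85
M: M0=0, M1=39/85, M2=-95/51, M3=141/85, M4=0
seg 0: a=2, c=M0/2=0, d=(M1−M0)/(6·2)=13/340, b=Δ0−h0·(2M0+M1)/6=59/170
seg 1: a=3, c=M1/2=39/170, d=(M2−M1)/(6·3)=-296/2295, b=Δ1−h1·(2M1+M2)/6=137/170
seg 2: a=4, c=M2/2=-95/102, d=(M3−M2)/(6·3)=449/2295, b=Δ2−h2·(2M2+M3)/6=-13/10
seg 3: a=-3, c=M3/2=141/170, d=(M4−M3)/(6·2)=-47/340, b=Δ3−h3·(2M3+M4)/6=-273/170
t_q=1 → seg 0, τ=1; S=2+59/170·τ+0·τ²+13/340·τ³=811/340

  seg 0: a=2 b=59/170 c=0 d=13/340
  seg 1: a=3 b=137/170 c=39/170 d=-296/2295
  seg 2: a=4 b=-13/10 c=-95/102 d=449/2295
  seg 3: a=-3 b=-273/170 c=141/170 d=-47/340
S(1) = 811/340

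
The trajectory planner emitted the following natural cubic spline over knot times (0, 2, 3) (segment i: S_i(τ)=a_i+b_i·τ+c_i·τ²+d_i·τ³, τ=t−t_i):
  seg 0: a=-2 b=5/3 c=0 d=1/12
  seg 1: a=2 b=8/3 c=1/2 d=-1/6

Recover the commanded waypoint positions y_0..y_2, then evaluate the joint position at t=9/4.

y_0 = S_0(0) = a_0 = -2
y_1 = S_1(0) = a_1 = 2
y_2 = S_1(1) = 5
t_q=9/4 is in segment 1 (τ=1/4); S_1(τ)=345/128

y_0=-2 y_1=2 y_2=5
S(9/4) = 345/128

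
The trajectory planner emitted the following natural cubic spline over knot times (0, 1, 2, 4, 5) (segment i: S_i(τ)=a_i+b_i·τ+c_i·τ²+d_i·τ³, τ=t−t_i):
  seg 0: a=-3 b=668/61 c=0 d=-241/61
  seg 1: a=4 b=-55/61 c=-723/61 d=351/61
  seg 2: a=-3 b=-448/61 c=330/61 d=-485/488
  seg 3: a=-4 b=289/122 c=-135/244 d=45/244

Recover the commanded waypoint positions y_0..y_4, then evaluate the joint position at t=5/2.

y_0=-3 y_1=4 y_2=-3 y_3=-4 y_4=-2
S(5/2) = -21253/3904

y_0 = S_0(0) = a_0 = -3
y_1 = S_1(0) = a_1 = 4
y_2 = S_2(0) = a_2 = -3
y_3 = S_3(0) = a_3 = -4
y_4 = S_3(1) = -2
t_q=5/2 is in segment 2 (τ=1/2); S_2(τ)=-21253/3904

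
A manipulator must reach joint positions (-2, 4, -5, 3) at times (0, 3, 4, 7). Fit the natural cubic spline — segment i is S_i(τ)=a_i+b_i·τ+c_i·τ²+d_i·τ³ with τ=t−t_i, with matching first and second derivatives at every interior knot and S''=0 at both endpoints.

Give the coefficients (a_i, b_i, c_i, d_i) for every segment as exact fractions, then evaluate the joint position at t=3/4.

  seg 0: a=-2 b=425/63 c=0 d=-299/567
  seg 1: a=4 b=-472/63 c=-299/63 d=68/21
  seg 2: a=-5 b=-458/63 c=313/63 d=-313/567
S(3/4) = 1271/448

Δ: Δ0=2, Δ1=-9, Δ2=8/3
row 1: diag=8, rhs=-66; c'=1/8, d'=-33/4
row 2: denom=8−1·1/8=63/8; d'=(70−1·-33/4)/(63/8)=626/63
back: M2=626/63
back: M1=-33/4−1/8·626/63=-598/63
M: M0=0, M1=-598/63, M2=626/63, M3=0
seg 0: a=-2, c=M0/2=0, d=(M1−M0)/(6·3)=-299/567, b=Δ0−h0·(2M0+M1)/6=425/63
seg 1: a=4, c=M1/2=-299/63, d=(M2−M1)/(6·1)=68/21, b=Δ1−h1·(2M1+M2)/6=-472/63
seg 2: a=-5, c=M2/2=313/63, d=(M3−M2)/(6·3)=-313/567, b=Δ2−h2·(2M2+M3)/6=-458/63
t_q=3/4 → seg 0, τ=3/4; S=-2+425/63·τ+0·τ²+-299/567·τ³=1271/448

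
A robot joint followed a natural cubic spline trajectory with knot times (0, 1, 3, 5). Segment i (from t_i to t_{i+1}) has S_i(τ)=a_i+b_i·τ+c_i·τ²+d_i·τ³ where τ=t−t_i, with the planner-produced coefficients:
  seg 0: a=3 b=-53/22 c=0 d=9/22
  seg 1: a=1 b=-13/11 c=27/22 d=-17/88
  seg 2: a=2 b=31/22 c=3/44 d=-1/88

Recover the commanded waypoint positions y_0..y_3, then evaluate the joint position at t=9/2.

y_0 = S_0(0) = a_0 = 3
y_1 = S_1(0) = a_1 = 1
y_2 = S_2(0) = a_2 = 2
y_3 = S_2(2) = 5
t_q=9/2 is in segment 2 (τ=3/2); S_2(τ)=2977/704

y_0=3 y_1=1 y_2=2 y_3=5
S(9/2) = 2977/704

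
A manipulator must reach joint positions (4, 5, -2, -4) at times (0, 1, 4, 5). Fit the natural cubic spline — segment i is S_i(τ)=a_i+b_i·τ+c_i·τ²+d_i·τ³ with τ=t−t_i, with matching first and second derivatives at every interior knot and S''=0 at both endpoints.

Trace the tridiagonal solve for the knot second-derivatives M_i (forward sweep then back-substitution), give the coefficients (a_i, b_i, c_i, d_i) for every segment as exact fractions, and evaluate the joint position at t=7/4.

  seg 0: a=4 b=248/165 c=0 d=-83/165
  seg 1: a=5 b=-1/165 c=-83/55 d=11/45
  seg 2: a=-2 b=-406/165 c=38/55 d=-38/165
S(7/4) = 14959/3520

Δ: Δ0=1, Δ1=-7/3, Δ2=-2
row 1: diag=8, rhs=-20; c'=3/8, d'=-5/2
row 2: denom=8−3·3/8=55/8; d'=(2−3·-5/2)/(55/8)=76/55
back: M2=76/55
back: M1=-5/2−3/8·76/55=-166/55
M: M0=0, M1=-166/55, M2=76/55, M3=0
seg 0: a=4, c=M0/2=0, d=(M1−M0)/(6·1)=-83/165, b=Δ0−h0·(2M0+M1)/6=248/165
seg 1: a=5, c=M1/2=-83/55, d=(M2−M1)/(6·3)=11/45, b=Δ1−h1·(2M1+M2)/6=-1/165
seg 2: a=-2, c=M2/2=38/55, d=(M3−M2)/(6·1)=-38/165, b=Δ2−h2·(2M2+M3)/6=-406/165
t_q=7/4 → seg 1, τ=3/4; S=5+-1/165·τ+-83/55·τ²+11/45·τ³=14959/3520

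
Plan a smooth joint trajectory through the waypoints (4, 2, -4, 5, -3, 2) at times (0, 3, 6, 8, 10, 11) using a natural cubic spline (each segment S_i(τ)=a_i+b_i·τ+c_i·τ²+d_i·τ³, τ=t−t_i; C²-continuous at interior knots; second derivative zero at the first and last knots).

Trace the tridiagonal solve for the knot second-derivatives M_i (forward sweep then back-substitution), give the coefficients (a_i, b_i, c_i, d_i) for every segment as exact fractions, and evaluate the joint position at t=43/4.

Δ: Δ0=-2/3, Δ1=-2, Δ2=9/2, Δ3=-4, Δ4=5
row 1: diag=12, rhs=-8; c'=1/4, d'=-2/3
row 2: denom=10−3·1/4=37/4; d'=(39−3·-2/3)/(37/4)=164/37
row 3: denom=8−2·8/37=280/37; d'=(-51−2·164/37)/(280/37)=-443/56
row 4: denom=6−2·37/140=383/70; d'=(54−2·-443/56)/(383/70)=9775/766
back: M4=9775/766
back: M3=-443/56−37/140·9775/766=-8643/766
back: M2=164/37−8/37·-8643/766=2632/383
back: M1=-2/3−1/4·2632/383=-2740/1149
M: M0=0, M1=-2740/1149, M2=2632/383, M3=-8643/766, M4=9775/766, M5=0
seg 0: a=4, c=M0/2=0, d=(M1−M0)/(6·3)=-1370/10341, b=Δ0−h0·(2M0+M1)/6=604/1149
seg 1: a=2, c=M1/2=-1370/1149, d=(M2−M1)/(6·3)=5318/10341, b=Δ1−h1·(2M1+M2)/6=-3506/1149
seg 2: a=-4, c=M2/2=1316/383, d=(M3−M2)/(6·2)=-13907/9192, b=Δ2−h2·(2M2+M3)/6=4228/1149
seg 3: a=5, c=M3/2=-8643/1532, d=(M4−M3)/(6·2)=9209/4596, b=Δ3−h3·(2M3+M4)/6=-1681/2298
seg 4: a=-3, c=M4/2=9775/1532, d=(M5−M4)/(6·1)=-9775/4596, b=Δ4−h4·(2M4+M5)/6=1715/2298
t_q=43/4 → seg 4, τ=3/4; S=-3+1715/2298·τ+9775/1532·τ²+-9775/4596·τ³=24661/98048

  seg 0: a=4 b=604/1149 c=0 d=-1370/10341
  seg 1: a=2 b=-3506/1149 c=-1370/1149 d=5318/10341
  seg 2: a=-4 b=4228/1149 c=1316/383 d=-13907/9192
  seg 3: a=5 b=-1681/2298 c=-8643/1532 d=9209/4596
  seg 4: a=-3 b=1715/2298 c=9775/1532 d=-9775/4596
S(43/4) = 24661/98048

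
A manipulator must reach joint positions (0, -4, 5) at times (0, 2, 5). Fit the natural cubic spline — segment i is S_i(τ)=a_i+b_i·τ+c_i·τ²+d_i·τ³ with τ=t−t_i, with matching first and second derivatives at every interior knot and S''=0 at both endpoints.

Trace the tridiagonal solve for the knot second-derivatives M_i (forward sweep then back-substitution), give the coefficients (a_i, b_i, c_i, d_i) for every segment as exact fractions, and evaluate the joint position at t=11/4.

Δ: Δ0=-2, Δ1=3
row 1: diag=10, rhs=30; c'=3/10, d'=3
back: M1=3
M: M0=0, M1=3, M2=0
seg 0: a=0, c=M0/2=0, d=(M1−M0)/(6·2)=1/4, b=Δ0−h0·(2M0+M1)/6=-3
seg 1: a=-4, c=M1/2=3/2, d=(M2−M1)/(6·3)=-1/6, b=Δ1−h1·(2M1+M2)/6=0
t_q=11/4 → seg 1, τ=3/4; S=-4+0·τ+3/2·τ²+-1/6·τ³=-413/128

  seg 0: a=0 b=-3 c=0 d=1/4
  seg 1: a=-4 b=0 c=3/2 d=-1/6
S(11/4) = -413/128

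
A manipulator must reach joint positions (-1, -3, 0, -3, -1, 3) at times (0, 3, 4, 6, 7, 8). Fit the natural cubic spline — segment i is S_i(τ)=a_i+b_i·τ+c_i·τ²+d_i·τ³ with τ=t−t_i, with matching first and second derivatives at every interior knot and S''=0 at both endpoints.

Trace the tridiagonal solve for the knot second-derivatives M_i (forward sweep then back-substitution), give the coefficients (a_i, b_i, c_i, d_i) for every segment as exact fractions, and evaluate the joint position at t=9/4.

  seg 0: a=-1 b=-14159/5718 c=0 d=3449/17154
  seg 1: a=-3 b=8441/2859 c=3449/1906 d=-10075/5718
  seg 2: a=0 b=7351/5718 c=-3313/953 d=5957/5718
  seg 3: a=-3 b=-677/5718 c=2644/953 d=-3751/5718
  seg 4: a=-1 b=9899/2859 c=1537/1906 d=-1537/5718
S(9/4) = -522247/121984

Δ: Δ0=-2/3, Δ1=3, Δ2=-3/2, Δ3=2, Δ4=4
row 1: diag=8, rhs=22; c'=1/8, d'=11/4
row 2: denom=6−1·1/8=47/8; d'=(-27−1·11/4)/(47/8)=-238/47
row 3: denom=6−2·16/47=250/47; d'=(21−2·-238/47)/(250/47)=1463/250
row 4: denom=4−1·47/250=953/250; d'=(12−1·1463/250)/(953/250)=1537/953
back: M4=1537/953
back: M3=1463/250−47/250·1537/953=5288/953
back: M2=-238/47−16/47·5288/953=-6626/953
back: M1=11/4−1/8·-6626/953=3449/953
M: M0=0, M1=3449/953, M2=-6626/953, M3=5288/953, M4=1537/953, M5=0
seg 0: a=-1, c=M0/2=0, d=(M1−M0)/(6·3)=3449/17154, b=Δ0−h0·(2M0+M1)/6=-14159/5718
seg 1: a=-3, c=M1/2=3449/1906, d=(M2−M1)/(6·1)=-10075/5718, b=Δ1−h1·(2M1+M2)/6=8441/2859
seg 2: a=0, c=M2/2=-3313/953, d=(M3−M2)/(6·2)=5957/5718, b=Δ2−h2·(2M2+M3)/6=7351/5718
seg 3: a=-3, c=M3/2=2644/953, d=(M4−M3)/(6·1)=-3751/5718, b=Δ3−h3·(2M3+M4)/6=-677/5718
seg 4: a=-1, c=M4/2=1537/1906, d=(M5−M4)/(6·1)=-1537/5718, b=Δ4−h4·(2M4+M5)/6=9899/2859
t_q=9/4 → seg 0, τ=9/4; S=-1+-14159/5718·τ+0·τ²+3449/17154·τ³=-522247/121984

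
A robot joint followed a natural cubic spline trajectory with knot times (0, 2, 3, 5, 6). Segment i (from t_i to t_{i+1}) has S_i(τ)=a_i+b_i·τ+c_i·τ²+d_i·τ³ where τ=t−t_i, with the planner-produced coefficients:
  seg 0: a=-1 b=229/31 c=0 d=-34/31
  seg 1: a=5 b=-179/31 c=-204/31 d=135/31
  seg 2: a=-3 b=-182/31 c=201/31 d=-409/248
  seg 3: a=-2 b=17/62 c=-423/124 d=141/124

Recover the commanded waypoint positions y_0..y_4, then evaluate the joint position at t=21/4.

y_0 = S_0(0) = a_0 = -1
y_1 = S_1(0) = a_1 = 5
y_2 = S_2(0) = a_2 = -3
y_3 = S_3(0) = a_3 = -2
y_4 = S_3(1) = -4
t_q=21/4 is in segment 3 (τ=1/4); S_3(τ)=-16879/7936

y_0=-1 y_1=5 y_2=-3 y_3=-2 y_4=-4
S(21/4) = -16879/7936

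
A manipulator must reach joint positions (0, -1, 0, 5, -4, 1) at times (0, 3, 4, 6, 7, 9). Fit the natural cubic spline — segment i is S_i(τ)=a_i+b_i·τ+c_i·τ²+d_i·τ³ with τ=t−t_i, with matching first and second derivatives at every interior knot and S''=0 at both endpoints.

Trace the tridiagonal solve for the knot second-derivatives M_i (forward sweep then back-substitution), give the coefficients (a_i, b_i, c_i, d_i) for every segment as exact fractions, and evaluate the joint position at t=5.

Δ: Δ0=-1/3, Δ1=1, Δ2=5/2, Δ3=-9, Δ4=5/2
row 1: diag=8, rhs=8; c'=1/8, d'=1
row 2: denom=6−1·1/8=47/8; d'=(9−1·1)/(47/8)=64/47
row 3: denom=6−2·16/47=250/47; d'=(-69−2·64/47)/(250/47)=-3371/250
row 4: denom=6−1·47/250=1453/250; d'=(69−1·-3371/250)/(1453/250)=20621/1453
back: M4=20621/1453
back: M3=-3371/250−47/250·20621/1453=-23469/1453
back: M2=64/47−16/47·-23469/1453=9968/1453
back: M1=1−1/8·9968/1453=207/1453
M: M0=0, M1=207/1453, M2=9968/1453, M3=-23469/1453, M4=20621/1453, M5=0
seg 0: a=0, c=M0/2=0, d=(M1−M0)/(6·3)=23/2906, b=Δ0−h0·(2M0+M1)/6=-3527/8718
seg 1: a=-1, c=M1/2=207/2906, d=(M2−M1)/(6·1)=9761/8718, b=Δ1−h1·(2M1+M2)/6=-832/4359
seg 2: a=0, c=M2/2=4984/1453, d=(M3−M2)/(6·2)=-33437/17436, b=Δ2−h2·(2M2+M3)/6=28861/8718
seg 3: a=5, c=M3/2=-23469/2906, d=(M4−M3)/(6·1)=22045/4359, b=Δ3−h3·(2M3+M4)/6=-52145/8718
seg 4: a=-4, c=M4/2=20621/2906, d=(M5−M4)/(6·2)=-20621/17436, b=Δ4−h4·(2M4+M5)/6=-60689/8718
t_q=5 → seg 2, τ=1; S=0+28861/8718·τ+4984/1453·τ²+-33437/17436·τ³=28031/5812

  seg 0: a=0 b=-3527/8718 c=0 d=23/2906
  seg 1: a=-1 b=-832/4359 c=207/2906 d=9761/8718
  seg 2: a=0 b=28861/8718 c=4984/1453 d=-33437/17436
  seg 3: a=5 b=-52145/8718 c=-23469/2906 d=22045/4359
  seg 4: a=-4 b=-60689/8718 c=20621/2906 d=-20621/17436
S(5) = 28031/5812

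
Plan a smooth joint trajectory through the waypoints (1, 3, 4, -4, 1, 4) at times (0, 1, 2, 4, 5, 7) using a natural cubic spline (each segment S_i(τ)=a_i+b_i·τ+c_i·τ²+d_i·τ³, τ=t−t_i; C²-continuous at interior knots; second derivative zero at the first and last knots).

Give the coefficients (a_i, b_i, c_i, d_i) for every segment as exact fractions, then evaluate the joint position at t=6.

Δ: Δ0=2, Δ1=1, Δ2=-4, Δ3=5, Δ4=3/2
row 1: diag=4, rhs=-6; c'=1/4, d'=-3/2
row 2: denom=6−1·1/4=23/4; d'=(-30−1·-3/2)/(23/4)=-114/23
row 3: denom=6−2·8/23=122/23; d'=(54−2·-114/23)/(122/23)=735/61
row 4: denom=6−1·23/122=709/122; d'=(-21−1·735/61)/(709/122)=-4032/709
back: M4=-4032/709
back: M3=735/61−23/122·-4032/709=9303/709
back: M2=-114/23−8/23·9303/709=-6750/709
back: M1=-3/2−1/4·-6750/709=624/709
M: M0=0, M1=624/709, M2=-6750/709, M3=9303/709, M4=-4032/709, M5=0
seg 0: a=1, c=M0/2=0, d=(M1−M0)/(6·1)=104/709, b=Δ0−h0·(2M0+M1)/6=1314/709
seg 1: a=3, c=M1/2=312/709, d=(M2−M1)/(6·1)=-1229/709, b=Δ1−h1·(2M1+M2)/6=1626/709
seg 2: a=4, c=M2/2=-3375/709, d=(M3−M2)/(6·2)=5351/2836, b=Δ2−h2·(2M2+M3)/6=-1437/709
seg 3: a=-4, c=M3/2=9303/1418, d=(M4−M3)/(6·1)=-4445/1418, b=Δ3−h3·(2M3+M4)/6=1116/709
seg 4: a=1, c=M4/2=-2016/709, d=(M5−M4)/(6·2)=336/709, b=Δ4−h4·(2M4+M5)/6=7503/1418
t_q=6 → seg 4, τ=1; S=1+7503/1418·τ+-2016/709·τ²+336/709·τ³=5561/1418

  seg 0: a=1 b=1314/709 c=0 d=104/709
  seg 1: a=3 b=1626/709 c=312/709 d=-1229/709
  seg 2: a=4 b=-1437/709 c=-3375/709 d=5351/2836
  seg 3: a=-4 b=1116/709 c=9303/1418 d=-4445/1418
  seg 4: a=1 b=7503/1418 c=-2016/709 d=336/709
S(6) = 5561/1418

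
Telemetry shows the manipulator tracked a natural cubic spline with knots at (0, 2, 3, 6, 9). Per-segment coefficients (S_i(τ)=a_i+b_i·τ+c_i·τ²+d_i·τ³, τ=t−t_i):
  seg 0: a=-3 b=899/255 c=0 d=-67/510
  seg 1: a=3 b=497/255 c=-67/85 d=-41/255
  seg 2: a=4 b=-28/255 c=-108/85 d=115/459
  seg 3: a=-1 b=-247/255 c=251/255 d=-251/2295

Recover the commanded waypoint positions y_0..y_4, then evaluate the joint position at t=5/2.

y_0 = S_0(0) = a_0 = -3
y_1 = S_1(0) = a_1 = 3
y_2 = S_2(0) = a_2 = 4
y_3 = S_3(0) = a_3 = -1
y_4 = S_3(3) = 2
t_q=5/2 is in segment 1 (τ=1/2); S_1(τ)=511/136

y_0=-3 y_1=3 y_2=4 y_3=-1 y_4=2
S(5/2) = 511/136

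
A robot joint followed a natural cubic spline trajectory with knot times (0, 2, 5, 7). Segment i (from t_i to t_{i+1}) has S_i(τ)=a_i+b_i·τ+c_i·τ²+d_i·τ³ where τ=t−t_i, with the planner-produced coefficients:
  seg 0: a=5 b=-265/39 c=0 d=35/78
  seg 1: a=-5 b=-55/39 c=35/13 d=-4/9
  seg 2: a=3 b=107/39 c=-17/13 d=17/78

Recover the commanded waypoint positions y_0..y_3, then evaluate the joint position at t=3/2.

y_0 = S_0(0) = a_0 = 5
y_1 = S_1(0) = a_1 = -5
y_2 = S_2(0) = a_2 = 3
y_3 = S_2(2) = 5
t_q=3/2 is in segment 0 (τ=3/2); S_0(τ)=-765/208

y_0=5 y_1=-5 y_2=3 y_3=5
S(3/2) = -765/208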